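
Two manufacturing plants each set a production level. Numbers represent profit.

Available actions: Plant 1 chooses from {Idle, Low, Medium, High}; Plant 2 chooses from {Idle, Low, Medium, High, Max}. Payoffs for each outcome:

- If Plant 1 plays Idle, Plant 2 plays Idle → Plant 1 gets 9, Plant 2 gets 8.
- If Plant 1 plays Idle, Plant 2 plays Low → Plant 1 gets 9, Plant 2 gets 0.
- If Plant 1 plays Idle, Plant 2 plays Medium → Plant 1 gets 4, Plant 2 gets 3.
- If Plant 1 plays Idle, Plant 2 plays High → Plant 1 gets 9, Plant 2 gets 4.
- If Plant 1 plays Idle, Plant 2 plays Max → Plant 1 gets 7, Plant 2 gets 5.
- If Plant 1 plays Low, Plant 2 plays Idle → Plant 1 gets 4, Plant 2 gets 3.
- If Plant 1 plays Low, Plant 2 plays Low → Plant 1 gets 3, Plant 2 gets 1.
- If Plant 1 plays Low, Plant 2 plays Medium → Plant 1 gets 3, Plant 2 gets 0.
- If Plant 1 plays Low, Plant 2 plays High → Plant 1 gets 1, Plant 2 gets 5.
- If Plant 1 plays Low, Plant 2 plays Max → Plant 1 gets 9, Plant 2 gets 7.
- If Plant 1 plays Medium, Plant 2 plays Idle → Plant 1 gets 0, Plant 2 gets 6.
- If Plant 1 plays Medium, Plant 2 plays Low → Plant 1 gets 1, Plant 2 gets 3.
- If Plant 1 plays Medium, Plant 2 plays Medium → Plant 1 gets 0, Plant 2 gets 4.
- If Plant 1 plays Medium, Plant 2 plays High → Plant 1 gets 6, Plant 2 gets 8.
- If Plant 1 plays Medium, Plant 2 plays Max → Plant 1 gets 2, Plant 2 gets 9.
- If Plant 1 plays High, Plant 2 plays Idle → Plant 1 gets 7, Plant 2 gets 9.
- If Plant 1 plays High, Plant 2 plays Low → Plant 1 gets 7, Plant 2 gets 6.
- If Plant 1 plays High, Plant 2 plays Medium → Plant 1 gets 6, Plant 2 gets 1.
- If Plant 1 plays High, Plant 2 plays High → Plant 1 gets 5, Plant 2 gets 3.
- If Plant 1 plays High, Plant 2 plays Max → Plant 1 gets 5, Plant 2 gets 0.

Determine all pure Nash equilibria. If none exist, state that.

Plant 1 against Idle: payoffs 9, 4, 0, 7 → best response Idle.
Plant 1 against Low: payoffs 9, 3, 1, 7 → best response Idle.
Plant 1 against Medium: payoffs 4, 3, 0, 6 → best response High.
Plant 1 against High: payoffs 9, 1, 6, 5 → best response Idle.
Plant 1 against Max: payoffs 7, 9, 2, 5 → best response Low.
Plant 2 against Idle: payoffs 8, 0, 3, 4, 5 → best response Idle.
Plant 2 against Low: payoffs 3, 1, 0, 5, 7 → best response Max.
Plant 2 against Medium: payoffs 6, 3, 4, 8, 9 → best response Max.
Plant 2 against High: payoffs 9, 6, 1, 3, 0 → best response Idle.
Mutual best responses: (Idle, Idle); (Low, Max).

(Idle, Idle) and (Low, Max)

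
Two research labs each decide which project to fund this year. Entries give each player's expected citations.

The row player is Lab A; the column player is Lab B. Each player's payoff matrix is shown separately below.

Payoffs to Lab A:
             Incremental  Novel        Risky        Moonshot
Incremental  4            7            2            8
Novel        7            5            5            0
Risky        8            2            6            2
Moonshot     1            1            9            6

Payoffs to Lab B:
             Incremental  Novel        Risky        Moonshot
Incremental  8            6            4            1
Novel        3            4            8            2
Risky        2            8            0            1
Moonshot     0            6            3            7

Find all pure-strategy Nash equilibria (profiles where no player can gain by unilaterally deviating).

Lab A against Incremental: payoffs 4, 7, 8, 1 → best response Risky.
Lab A against Novel: payoffs 7, 5, 2, 1 → best response Incremental.
Lab A against Risky: payoffs 2, 5, 6, 9 → best response Moonshot.
Lab A against Moonshot: payoffs 8, 0, 2, 6 → best response Incremental.
Lab B against Incremental: payoffs 8, 6, 4, 1 → best response Incremental.
Lab B against Novel: payoffs 3, 4, 8, 2 → best response Risky.
Lab B against Risky: payoffs 2, 8, 0, 1 → best response Novel.
Lab B against Moonshot: payoffs 0, 6, 3, 7 → best response Moonshot.
No profile is a mutual best response for all players.

none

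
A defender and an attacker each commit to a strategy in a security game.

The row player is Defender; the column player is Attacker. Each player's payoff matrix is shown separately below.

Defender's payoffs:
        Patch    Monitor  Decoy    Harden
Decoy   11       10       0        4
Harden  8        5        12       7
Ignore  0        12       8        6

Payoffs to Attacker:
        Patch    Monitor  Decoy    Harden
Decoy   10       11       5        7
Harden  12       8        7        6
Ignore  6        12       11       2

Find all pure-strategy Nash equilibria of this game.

Pure NE: (Ignore, Monitor)

Defender against Patch: payoffs 11, 8, 0 → best response Decoy.
Defender against Monitor: payoffs 10, 5, 12 → best response Ignore.
Defender against Decoy: payoffs 0, 12, 8 → best response Harden.
Defender against Harden: payoffs 4, 7, 6 → best response Harden.
Attacker against Decoy: payoffs 10, 11, 5, 7 → best response Monitor.
Attacker against Harden: payoffs 12, 8, 7, 6 → best response Patch.
Attacker against Ignore: payoffs 6, 12, 11, 2 → best response Monitor.
Mutual best responses: (Ignore, Monitor).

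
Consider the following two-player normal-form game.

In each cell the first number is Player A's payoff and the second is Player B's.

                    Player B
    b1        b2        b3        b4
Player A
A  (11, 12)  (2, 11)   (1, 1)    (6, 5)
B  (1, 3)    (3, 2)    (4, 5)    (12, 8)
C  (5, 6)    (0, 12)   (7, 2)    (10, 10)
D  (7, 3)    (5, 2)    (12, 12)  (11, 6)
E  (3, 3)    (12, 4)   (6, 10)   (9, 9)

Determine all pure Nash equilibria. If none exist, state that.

(A, b1): Player A gets 11, best alternative 7; Player B gets 12, best alternative 11. No profitable deviation — NE.
(A, b2): Player A can switch to B (2 → 3). Not NE.
(A, b3): Player A can switch to B (1 → 4). Not NE.
(A, b4): Player A can switch to B (6 → 12). Not NE.
(B, b1): Player A can switch to A (1 → 11). Not NE.
(B, b2): Player A can switch to D (3 → 5). Not NE.
(B, b3): Player A can switch to C (4 → 7). Not NE.
(B, b4): Player A gets 12, best alternative 11; Player B gets 8, best alternative 5. No profitable deviation — NE.
(D, b3): Player A gets 12, best alternative 7; Player B gets 12, best alternative 6. No profitable deviation — NE.
(The remaining 11 profiles each have a profitable deviation by the same check.)

(A, b1), (B, b4), (D, b3)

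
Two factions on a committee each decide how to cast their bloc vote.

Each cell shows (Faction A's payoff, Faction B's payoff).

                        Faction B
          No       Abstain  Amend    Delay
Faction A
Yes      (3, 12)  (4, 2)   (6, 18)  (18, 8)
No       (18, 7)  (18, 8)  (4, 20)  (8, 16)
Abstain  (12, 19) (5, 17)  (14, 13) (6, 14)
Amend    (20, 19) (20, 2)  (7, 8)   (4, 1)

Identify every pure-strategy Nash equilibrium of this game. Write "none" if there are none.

Pure NE: (Amend, No)

(Yes, No): Faction A can switch to No (3 → 18). Not NE.
(Yes, Abstain): Faction A can switch to No (4 → 18). Not NE.
(Yes, Amend): Faction A can switch to Abstain (6 → 14). Not NE.
(Yes, Delay): Faction B can switch to No (8 → 12). Not NE.
(No, No): Faction A can switch to Amend (18 → 20). Not NE.
(No, Abstain): Faction A can switch to Amend (18 → 20). Not NE.
(No, Amend): Faction A can switch to Yes (4 → 6). Not NE.
(No, Delay): Faction A can switch to Yes (8 → 18). Not NE.
(Abstain, No): Faction A can switch to No (12 → 18). Not NE.
(Abstain, Abstain): Faction A can switch to No (5 → 18). Not NE.
(Amend, No): Faction A gets 20, best alternative 18; Faction B gets 19, best alternative 8. No profitable deviation — NE.
(The remaining 5 profiles each have a profitable deviation by the same check.)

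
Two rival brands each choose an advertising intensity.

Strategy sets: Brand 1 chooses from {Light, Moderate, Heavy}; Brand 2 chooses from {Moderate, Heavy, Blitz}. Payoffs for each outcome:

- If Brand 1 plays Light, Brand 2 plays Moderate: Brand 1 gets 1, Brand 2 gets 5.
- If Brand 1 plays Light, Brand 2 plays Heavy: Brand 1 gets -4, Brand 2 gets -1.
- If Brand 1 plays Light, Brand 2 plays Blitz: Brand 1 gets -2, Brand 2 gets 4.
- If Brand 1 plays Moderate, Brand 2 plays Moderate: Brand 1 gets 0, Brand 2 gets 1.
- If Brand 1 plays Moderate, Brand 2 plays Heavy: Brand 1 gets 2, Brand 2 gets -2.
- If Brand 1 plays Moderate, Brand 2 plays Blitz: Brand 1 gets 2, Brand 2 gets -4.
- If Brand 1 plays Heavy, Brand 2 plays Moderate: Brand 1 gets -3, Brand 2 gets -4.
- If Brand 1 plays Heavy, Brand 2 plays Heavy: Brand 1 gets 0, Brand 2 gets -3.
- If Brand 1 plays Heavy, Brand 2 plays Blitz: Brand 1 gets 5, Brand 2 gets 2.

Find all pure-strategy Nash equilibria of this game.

The pure Nash equilibria are (Light, Moderate) and (Heavy, Blitz).

For each player, find the best response to each opponent profile; mutual best responses are the pure NE.
Brand 1 against Moderate: payoffs 1, 0, -3 → best response Light.
Brand 1 against Heavy: payoffs -4, 2, 0 → best response Moderate.
Brand 1 against Blitz: payoffs -2, 2, 5 → best response Heavy.
Brand 2 against Light: payoffs 5, -1, 4 → best response Moderate.
Brand 2 against Moderate: payoffs 1, -2, -4 → best response Moderate.
Brand 2 against Heavy: payoffs -4, -3, 2 → best response Blitz.
Mutual best responses: (Light, Moderate); (Heavy, Blitz).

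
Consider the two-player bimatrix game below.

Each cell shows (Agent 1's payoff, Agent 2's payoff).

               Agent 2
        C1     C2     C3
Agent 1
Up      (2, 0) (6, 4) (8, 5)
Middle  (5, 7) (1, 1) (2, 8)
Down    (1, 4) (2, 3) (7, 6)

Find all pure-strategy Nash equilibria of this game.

The unique pure-strategy Nash equilibrium is (Up, C3).

(Up, C1): Agent 1 can switch to Middle (2 → 5). Not NE.
(Up, C2): Agent 2 can switch to C3 (4 → 5). Not NE.
(Up, C3): Agent 1 gets 8, best alternative 7; Agent 2 gets 5, best alternative 4. No profitable deviation — NE.
(Middle, C1): Agent 2 can switch to C3 (7 → 8). Not NE.
(Middle, C2): Agent 1 can switch to Up (1 → 6). Not NE.
(Middle, C3): Agent 1 can switch to Up (2 → 8). Not NE.
(Down, C1): Agent 1 can switch to Up (1 → 2). Not NE.
(Down, C2): Agent 1 can switch to Up (2 → 6). Not NE.
(Down, C3): Agent 1 can switch to Up (7 → 8). Not NE.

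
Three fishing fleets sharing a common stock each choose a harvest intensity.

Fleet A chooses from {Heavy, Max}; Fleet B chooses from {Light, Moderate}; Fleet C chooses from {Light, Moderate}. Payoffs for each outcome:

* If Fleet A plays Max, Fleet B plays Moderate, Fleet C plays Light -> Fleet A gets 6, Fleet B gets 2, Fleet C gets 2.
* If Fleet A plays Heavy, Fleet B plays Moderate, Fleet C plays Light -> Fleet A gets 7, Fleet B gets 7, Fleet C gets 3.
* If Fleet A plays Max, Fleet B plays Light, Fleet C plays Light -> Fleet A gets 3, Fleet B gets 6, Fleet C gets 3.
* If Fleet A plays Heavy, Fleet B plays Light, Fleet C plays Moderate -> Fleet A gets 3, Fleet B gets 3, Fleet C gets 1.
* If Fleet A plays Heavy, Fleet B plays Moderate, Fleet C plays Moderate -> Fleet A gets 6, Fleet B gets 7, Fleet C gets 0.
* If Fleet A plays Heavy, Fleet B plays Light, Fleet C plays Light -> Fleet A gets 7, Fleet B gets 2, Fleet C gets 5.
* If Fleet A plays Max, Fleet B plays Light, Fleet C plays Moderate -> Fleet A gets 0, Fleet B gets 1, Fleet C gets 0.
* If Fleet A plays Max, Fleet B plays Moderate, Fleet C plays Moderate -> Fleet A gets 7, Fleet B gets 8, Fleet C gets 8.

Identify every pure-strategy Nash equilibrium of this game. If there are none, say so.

The pure Nash equilibria are (Heavy, Moderate, Light) and (Max, Moderate, Moderate).

Fleet A against (Light, Light): payoffs 7, 3 → best response Heavy.
Fleet A against (Light, Moderate): payoffs 3, 0 → best response Heavy.
Fleet A against (Moderate, Light): payoffs 7, 6 → best response Heavy.
Fleet A against (Moderate, Moderate): payoffs 6, 7 → best response Max.
Fleet B against (Heavy, Light): payoffs 2, 7 → best response Moderate.
Fleet B against (Heavy, Moderate): payoffs 3, 7 → best response Moderate.
Fleet B against (Max, Light): payoffs 6, 2 → best response Light.
Fleet B against (Max, Moderate): payoffs 1, 8 → best response Moderate.
Fleet C against (Heavy, Light): payoffs 5, 1 → best response Light.
Fleet C against (Heavy, Moderate): payoffs 3, 0 → best response Light.
Fleet C against (Max, Light): payoffs 3, 0 → best response Light.
Fleet C against (Max, Moderate): payoffs 2, 8 → best response Moderate.
Mutual best responses: (Heavy, Moderate, Light); (Max, Moderate, Moderate).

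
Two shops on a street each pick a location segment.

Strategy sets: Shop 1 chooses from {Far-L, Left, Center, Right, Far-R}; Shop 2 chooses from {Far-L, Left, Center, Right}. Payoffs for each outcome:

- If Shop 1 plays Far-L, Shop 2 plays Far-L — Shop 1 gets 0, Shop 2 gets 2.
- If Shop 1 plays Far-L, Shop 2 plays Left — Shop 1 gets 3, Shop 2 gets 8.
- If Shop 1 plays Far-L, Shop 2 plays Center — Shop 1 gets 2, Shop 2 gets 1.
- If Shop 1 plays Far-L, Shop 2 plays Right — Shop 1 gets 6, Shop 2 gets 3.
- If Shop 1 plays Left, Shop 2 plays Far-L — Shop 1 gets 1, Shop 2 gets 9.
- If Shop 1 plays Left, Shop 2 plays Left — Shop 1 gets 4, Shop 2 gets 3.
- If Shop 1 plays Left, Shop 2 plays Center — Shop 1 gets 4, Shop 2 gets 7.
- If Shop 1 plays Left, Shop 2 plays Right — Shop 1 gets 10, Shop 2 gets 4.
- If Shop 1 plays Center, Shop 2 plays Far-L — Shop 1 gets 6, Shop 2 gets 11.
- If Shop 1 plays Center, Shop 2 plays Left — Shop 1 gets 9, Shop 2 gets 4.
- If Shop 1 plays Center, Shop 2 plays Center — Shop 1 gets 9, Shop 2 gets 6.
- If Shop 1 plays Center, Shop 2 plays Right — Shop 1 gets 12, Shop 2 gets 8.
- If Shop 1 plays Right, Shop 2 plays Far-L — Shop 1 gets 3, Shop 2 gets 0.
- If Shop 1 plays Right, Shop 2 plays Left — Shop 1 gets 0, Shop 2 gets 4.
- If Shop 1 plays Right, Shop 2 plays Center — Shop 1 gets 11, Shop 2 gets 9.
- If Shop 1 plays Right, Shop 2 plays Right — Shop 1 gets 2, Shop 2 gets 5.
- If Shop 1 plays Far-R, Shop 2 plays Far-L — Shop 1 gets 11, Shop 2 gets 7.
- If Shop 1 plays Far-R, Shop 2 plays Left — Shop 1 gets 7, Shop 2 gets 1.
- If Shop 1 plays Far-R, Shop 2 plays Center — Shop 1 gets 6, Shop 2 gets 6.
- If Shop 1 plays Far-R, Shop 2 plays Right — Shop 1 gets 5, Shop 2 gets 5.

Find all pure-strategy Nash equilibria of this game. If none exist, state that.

Shop 1 against Far-L: payoffs 0, 1, 6, 3, 11 → best response Far-R.
Shop 1 against Left: payoffs 3, 4, 9, 0, 7 → best response Center.
Shop 1 against Center: payoffs 2, 4, 9, 11, 6 → best response Right.
Shop 1 against Right: payoffs 6, 10, 12, 2, 5 → best response Center.
Shop 2 against Far-L: payoffs 2, 8, 1, 3 → best response Left.
Shop 2 against Left: payoffs 9, 3, 7, 4 → best response Far-L.
Shop 2 against Center: payoffs 11, 4, 6, 8 → best response Far-L.
Shop 2 against Right: payoffs 0, 4, 9, 5 → best response Center.
Shop 2 against Far-R: payoffs 7, 1, 6, 5 → best response Far-L.
Mutual best responses: (Right, Center); (Far-R, Far-L).

Pure-strategy Nash equilibria: (Right, Center); (Far-R, Far-L)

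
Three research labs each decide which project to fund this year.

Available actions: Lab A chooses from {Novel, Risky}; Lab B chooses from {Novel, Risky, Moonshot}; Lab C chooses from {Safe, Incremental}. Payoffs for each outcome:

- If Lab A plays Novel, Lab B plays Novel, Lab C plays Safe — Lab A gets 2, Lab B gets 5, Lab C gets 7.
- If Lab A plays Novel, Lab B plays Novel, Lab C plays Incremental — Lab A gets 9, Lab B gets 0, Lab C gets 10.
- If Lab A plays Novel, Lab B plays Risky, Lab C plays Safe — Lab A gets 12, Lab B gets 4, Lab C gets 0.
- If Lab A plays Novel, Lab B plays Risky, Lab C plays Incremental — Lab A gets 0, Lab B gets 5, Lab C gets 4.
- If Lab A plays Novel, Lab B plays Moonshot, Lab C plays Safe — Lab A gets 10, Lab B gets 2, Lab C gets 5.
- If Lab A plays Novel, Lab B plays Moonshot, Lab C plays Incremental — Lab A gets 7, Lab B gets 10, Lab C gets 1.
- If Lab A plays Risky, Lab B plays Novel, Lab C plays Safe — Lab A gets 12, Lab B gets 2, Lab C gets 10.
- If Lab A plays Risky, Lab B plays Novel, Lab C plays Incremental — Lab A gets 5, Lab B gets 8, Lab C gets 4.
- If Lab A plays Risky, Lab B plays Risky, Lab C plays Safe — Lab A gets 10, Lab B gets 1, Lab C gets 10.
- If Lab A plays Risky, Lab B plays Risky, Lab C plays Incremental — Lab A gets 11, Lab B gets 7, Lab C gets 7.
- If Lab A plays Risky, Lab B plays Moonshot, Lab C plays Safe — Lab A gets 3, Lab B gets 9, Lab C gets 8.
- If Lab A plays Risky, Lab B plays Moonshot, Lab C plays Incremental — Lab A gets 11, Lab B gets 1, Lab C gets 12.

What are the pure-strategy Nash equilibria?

none

Lab A against (Novel, Safe): payoffs 2, 12 → best response Risky.
Lab A against (Novel, Incremental): payoffs 9, 5 → best response Novel.
Lab A against (Risky, Safe): payoffs 12, 10 → best response Novel.
Lab A against (Risky, Incremental): payoffs 0, 11 → best response Risky.
Lab A against (Moonshot, Safe): payoffs 10, 3 → best response Novel.
Lab A against (Moonshot, Incremental): payoffs 7, 11 → best response Risky.
Lab B against (Novel, Safe): payoffs 5, 4, 2 → best response Novel.
Lab B against (Novel, Incremental): payoffs 0, 5, 10 → best response Moonshot.
Lab B against (Risky, Safe): payoffs 2, 1, 9 → best response Moonshot.
Lab B against (Risky, Incremental): payoffs 8, 7, 1 → best response Novel.
Lab C against (Novel, Novel): payoffs 7, 10 → best response Incremental.
Lab C against (Novel, Risky): payoffs 0, 4 → best response Incremental.
Lab C against (Novel, Moonshot): payoffs 5, 1 → best response Safe.
Lab C against (Risky, Novel): payoffs 10, 4 → best response Safe.
Lab C against (Risky, Risky): payoffs 10, 7 → best response Safe.
Lab C against (Risky, Moonshot): payoffs 8, 12 → best response Incremental.
No profile is a mutual best response for all players.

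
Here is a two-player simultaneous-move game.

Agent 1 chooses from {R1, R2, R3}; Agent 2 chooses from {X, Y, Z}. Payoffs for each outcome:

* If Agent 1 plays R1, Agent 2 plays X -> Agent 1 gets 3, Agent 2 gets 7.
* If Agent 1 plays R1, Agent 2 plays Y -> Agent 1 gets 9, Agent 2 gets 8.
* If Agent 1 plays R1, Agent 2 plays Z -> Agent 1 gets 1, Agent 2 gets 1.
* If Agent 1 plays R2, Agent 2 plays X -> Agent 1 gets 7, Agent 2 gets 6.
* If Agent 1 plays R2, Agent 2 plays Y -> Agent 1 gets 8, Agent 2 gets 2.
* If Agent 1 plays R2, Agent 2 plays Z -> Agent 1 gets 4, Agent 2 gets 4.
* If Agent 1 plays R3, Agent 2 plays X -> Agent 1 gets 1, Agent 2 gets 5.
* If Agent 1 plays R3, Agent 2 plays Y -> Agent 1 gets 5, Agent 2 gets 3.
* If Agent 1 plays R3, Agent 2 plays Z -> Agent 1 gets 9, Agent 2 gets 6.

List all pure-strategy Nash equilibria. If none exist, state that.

(R1, Y) and (R2, X) and (R3, Z)

For each player, find the best response to each opponent profile; mutual best responses are the pure NE.
Agent 1 against X: payoffs 3, 7, 1 → best response R2.
Agent 1 against Y: payoffs 9, 8, 5 → best response R1.
Agent 1 against Z: payoffs 1, 4, 9 → best response R3.
Agent 2 against R1: payoffs 7, 8, 1 → best response Y.
Agent 2 against R2: payoffs 6, 2, 4 → best response X.
Agent 2 against R3: payoffs 5, 3, 6 → best response Z.
Mutual best responses: (R1, Y); (R2, X); (R3, Z).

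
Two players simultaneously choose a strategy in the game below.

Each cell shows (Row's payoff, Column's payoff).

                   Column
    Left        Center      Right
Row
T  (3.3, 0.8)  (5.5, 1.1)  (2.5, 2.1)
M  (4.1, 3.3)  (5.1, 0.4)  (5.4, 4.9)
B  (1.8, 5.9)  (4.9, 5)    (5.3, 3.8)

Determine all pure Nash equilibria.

Check each profile: it is a Nash equilibrium iff no player can strictly gain by switching unilaterally.
(T, Left): Row can switch to M (3.3 → 4.1). Not NE.
(T, Center): Column can switch to Right (1.1 → 2.1). Not NE.
(T, Right): Row can switch to M (2.5 → 5.4). Not NE.
(M, Left): Column can switch to Right (3.3 → 4.9). Not NE.
(M, Center): Row can switch to T (5.1 → 5.5). Not NE.
(M, Right): Row gets 5.4, best alternative 5.3; Column gets 4.9, best alternative 3.3. No profitable deviation — NE.
(B, Left): Row can switch to T (1.8 → 3.3). Not NE.
(B, Center): Row can switch to T (4.9 → 5.5). Not NE.
(B, Right): Row can switch to M (5.3 → 5.4). Not NE.

The unique pure-strategy Nash equilibrium is (M, Right).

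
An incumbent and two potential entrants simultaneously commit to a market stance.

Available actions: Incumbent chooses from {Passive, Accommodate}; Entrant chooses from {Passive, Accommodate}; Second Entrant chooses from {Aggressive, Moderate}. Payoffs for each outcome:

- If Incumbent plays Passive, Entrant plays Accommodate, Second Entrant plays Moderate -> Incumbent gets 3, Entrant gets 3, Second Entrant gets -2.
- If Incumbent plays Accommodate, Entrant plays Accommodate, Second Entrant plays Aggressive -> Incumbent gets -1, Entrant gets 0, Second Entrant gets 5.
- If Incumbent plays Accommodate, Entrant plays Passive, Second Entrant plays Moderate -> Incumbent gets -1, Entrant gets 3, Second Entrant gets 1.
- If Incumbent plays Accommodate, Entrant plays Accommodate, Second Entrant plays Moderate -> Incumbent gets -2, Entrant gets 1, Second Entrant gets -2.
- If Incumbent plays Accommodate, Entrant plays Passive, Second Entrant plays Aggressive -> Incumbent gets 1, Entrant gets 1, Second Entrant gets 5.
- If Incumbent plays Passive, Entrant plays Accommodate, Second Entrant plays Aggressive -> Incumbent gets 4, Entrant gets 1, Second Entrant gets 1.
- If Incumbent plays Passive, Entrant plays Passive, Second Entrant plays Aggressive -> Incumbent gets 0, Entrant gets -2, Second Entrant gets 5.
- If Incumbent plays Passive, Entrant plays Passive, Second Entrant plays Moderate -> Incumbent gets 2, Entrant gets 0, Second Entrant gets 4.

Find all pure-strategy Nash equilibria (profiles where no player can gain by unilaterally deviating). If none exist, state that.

The pure Nash equilibria are (Passive, Accommodate, Aggressive); (Accommodate, Passive, Aggressive).

Mark each player's best response to every combination of opponents' strategies; a profile where every player is best-responding is a pure Nash equilibrium.
Incumbent against (Passive, Aggressive): payoffs 0, 1 → best response Accommodate.
Incumbent against (Passive, Moderate): payoffs 2, -1 → best response Passive.
Incumbent against (Accommodate, Aggressive): payoffs 4, -1 → best response Passive.
Incumbent against (Accommodate, Moderate): payoffs 3, -2 → best response Passive.
Entrant against (Passive, Aggressive): payoffs -2, 1 → best response Accommodate.
Entrant against (Passive, Moderate): payoffs 0, 3 → best response Accommodate.
Entrant against (Accommodate, Aggressive): payoffs 1, 0 → best response Passive.
Entrant against (Accommodate, Moderate): payoffs 3, 1 → best response Passive.
Second Entrant against (Passive, Passive): payoffs 5, 4 → best response Aggressive.
Second Entrant against (Passive, Accommodate): payoffs 1, -2 → best response Aggressive.
Second Entrant against (Accommodate, Passive): payoffs 5, 1 → best response Aggressive.
Second Entrant against (Accommodate, Accommodate): payoffs 5, -2 → best response Aggressive.
Mutual best responses: (Passive, Accommodate, Aggressive); (Accommodate, Passive, Aggressive).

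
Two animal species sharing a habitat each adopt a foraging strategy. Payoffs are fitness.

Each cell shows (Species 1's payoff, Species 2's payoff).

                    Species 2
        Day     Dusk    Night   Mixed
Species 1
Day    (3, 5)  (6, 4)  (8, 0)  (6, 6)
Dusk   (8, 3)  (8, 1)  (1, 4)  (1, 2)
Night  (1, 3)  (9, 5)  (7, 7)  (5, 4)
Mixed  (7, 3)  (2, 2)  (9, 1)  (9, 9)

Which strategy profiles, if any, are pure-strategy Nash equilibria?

Mark each player's best response to every combination of opponents' strategies; a profile where every player is best-responding is a pure Nash equilibrium.
Species 1 against Day: payoffs 3, 8, 1, 7 → best response Dusk.
Species 1 against Dusk: payoffs 6, 8, 9, 2 → best response Night.
Species 1 against Night: payoffs 8, 1, 7, 9 → best response Mixed.
Species 1 against Mixed: payoffs 6, 1, 5, 9 → best response Mixed.
Species 2 against Day: payoffs 5, 4, 0, 6 → best response Mixed.
Species 2 against Dusk: payoffs 3, 1, 4, 2 → best response Night.
Species 2 against Night: payoffs 3, 5, 7, 4 → best response Night.
Species 2 against Mixed: payoffs 3, 2, 1, 9 → best response Mixed.
Mutual best responses: (Mixed, Mixed).

(Mixed, Mixed)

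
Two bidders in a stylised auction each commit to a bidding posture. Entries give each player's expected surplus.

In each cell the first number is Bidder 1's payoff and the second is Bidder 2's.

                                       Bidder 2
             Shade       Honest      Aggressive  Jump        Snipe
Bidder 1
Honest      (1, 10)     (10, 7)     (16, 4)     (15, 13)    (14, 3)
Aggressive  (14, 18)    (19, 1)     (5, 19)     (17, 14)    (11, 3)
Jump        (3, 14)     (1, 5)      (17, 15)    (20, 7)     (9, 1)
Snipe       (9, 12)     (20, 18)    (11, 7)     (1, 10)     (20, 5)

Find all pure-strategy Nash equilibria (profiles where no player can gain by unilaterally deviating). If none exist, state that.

Mark each player's best response to every combination of opponents' strategies; a profile where every player is best-responding is a pure Nash equilibrium.
Bidder 1 against Shade: payoffs 1, 14, 3, 9 → best response Aggressive.
Bidder 1 against Honest: payoffs 10, 19, 1, 20 → best response Snipe.
Bidder 1 against Aggressive: payoffs 16, 5, 17, 11 → best response Jump.
Bidder 1 against Jump: payoffs 15, 17, 20, 1 → best response Jump.
Bidder 1 against Snipe: payoffs 14, 11, 9, 20 → best response Snipe.
Bidder 2 against Honest: payoffs 10, 7, 4, 13, 3 → best response Jump.
Bidder 2 against Aggressive: payoffs 18, 1, 19, 14, 3 → best response Aggressive.
Bidder 2 against Jump: payoffs 14, 5, 15, 7, 1 → best response Aggressive.
Bidder 2 against Snipe: payoffs 12, 18, 7, 10, 5 → best response Honest.
Mutual best responses: (Jump, Aggressive); (Snipe, Honest).

(Jump, Aggressive); (Snipe, Honest)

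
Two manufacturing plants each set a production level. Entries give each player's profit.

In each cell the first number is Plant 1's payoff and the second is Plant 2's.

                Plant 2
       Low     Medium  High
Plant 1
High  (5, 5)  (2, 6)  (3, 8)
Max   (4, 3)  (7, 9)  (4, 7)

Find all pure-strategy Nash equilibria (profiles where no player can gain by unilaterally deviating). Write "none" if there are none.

Pure NE: (Max, Medium)

Mark each player's best response to every combination of opponents' strategies; a profile where every player is best-responding is a pure Nash equilibrium.
Plant 1 against Low: payoffs 5, 4 → best response High.
Plant 1 against Medium: payoffs 2, 7 → best response Max.
Plant 1 against High: payoffs 3, 4 → best response Max.
Plant 2 against High: payoffs 5, 6, 8 → best response High.
Plant 2 against Max: payoffs 3, 9, 7 → best response Medium.
Mutual best responses: (Max, Medium).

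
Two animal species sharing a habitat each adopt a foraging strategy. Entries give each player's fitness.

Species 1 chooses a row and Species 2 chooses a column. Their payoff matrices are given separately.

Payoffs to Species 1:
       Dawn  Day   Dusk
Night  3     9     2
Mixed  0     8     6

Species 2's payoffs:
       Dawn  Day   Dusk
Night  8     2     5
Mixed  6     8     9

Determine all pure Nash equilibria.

(Night, Dawn) and (Mixed, Dusk)

For each player, find the best response to each opponent profile; mutual best responses are the pure NE.
Species 1 against Dawn: payoffs 3, 0 → best response Night.
Species 1 against Day: payoffs 9, 8 → best response Night.
Species 1 against Dusk: payoffs 2, 6 → best response Mixed.
Species 2 against Night: payoffs 8, 2, 5 → best response Dawn.
Species 2 against Mixed: payoffs 6, 8, 9 → best response Dusk.
Mutual best responses: (Night, Dawn); (Mixed, Dusk).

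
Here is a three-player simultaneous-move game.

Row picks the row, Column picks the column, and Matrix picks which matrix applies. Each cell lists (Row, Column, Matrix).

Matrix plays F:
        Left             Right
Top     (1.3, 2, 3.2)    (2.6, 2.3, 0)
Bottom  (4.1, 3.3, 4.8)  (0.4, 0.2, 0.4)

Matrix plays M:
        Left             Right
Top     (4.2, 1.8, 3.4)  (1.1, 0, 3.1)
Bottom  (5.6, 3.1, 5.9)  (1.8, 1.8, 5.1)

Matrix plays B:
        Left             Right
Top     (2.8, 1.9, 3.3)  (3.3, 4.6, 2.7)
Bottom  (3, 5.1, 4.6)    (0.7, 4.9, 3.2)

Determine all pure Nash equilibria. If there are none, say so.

Row against (Left, F): payoffs 1.3, 4.1 → best response Bottom.
Row against (Left, M): payoffs 4.2, 5.6 → best response Bottom.
Row against (Left, B): payoffs 2.8, 3 → best response Bottom.
Row against (Right, F): payoffs 2.6, 0.4 → best response Top.
Row against (Right, M): payoffs 1.1, 1.8 → best response Bottom.
Row against (Right, B): payoffs 3.3, 0.7 → best response Top.
Column against (Top, F): payoffs 2, 2.3 → best response Right.
Column against (Top, M): payoffs 1.8, 0 → best response Left.
Column against (Top, B): payoffs 1.9, 4.6 → best response Right.
Column against (Bottom, F): payoffs 3.3, 0.2 → best response Left.
Column against (Bottom, M): payoffs 3.1, 1.8 → best response Left.
Column against (Bottom, B): payoffs 5.1, 4.9 → best response Left.
Matrix against (Top, Left): payoffs 3.2, 3.4, 3.3 → best response M.
Matrix against (Top, Right): payoffs 0, 3.1, 2.7 → best response M.
Matrix against (Bottom, Left): payoffs 4.8, 5.9, 4.6 → best response M.
Matrix against (Bottom, Right): payoffs 0.4, 5.1, 3.2 → best response M.
Mutual best responses: (Bottom, Left, M).

(Bottom, Left, M)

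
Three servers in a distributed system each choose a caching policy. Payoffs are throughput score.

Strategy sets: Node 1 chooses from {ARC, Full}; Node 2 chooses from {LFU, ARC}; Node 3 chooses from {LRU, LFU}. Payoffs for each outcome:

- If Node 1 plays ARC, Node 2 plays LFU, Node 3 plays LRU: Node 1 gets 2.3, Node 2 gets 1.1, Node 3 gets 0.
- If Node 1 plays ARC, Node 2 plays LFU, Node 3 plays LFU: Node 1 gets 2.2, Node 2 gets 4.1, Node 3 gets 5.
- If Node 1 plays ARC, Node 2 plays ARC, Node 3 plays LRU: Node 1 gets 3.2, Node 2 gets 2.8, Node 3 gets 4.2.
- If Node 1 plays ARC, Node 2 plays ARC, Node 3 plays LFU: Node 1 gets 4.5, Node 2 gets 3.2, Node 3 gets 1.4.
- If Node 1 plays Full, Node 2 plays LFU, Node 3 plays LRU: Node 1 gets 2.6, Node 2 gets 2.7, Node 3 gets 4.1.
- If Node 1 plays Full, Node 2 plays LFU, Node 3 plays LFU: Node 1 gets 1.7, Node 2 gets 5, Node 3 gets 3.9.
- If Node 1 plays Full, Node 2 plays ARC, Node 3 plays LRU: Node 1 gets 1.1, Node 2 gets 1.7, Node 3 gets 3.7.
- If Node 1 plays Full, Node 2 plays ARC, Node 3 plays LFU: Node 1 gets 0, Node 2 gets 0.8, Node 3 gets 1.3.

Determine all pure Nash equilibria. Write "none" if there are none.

(ARC, LFU, LFU); (ARC, ARC, LRU); (Full, LFU, LRU)

(ARC, LFU, LRU): Node 1 can switch to Full (2.3 → 2.6). Not NE.
(ARC, LFU, LFU): Node 1 gets 2.2, best alternative 1.7; Node 2 gets 4.1, best alternative 3.2; Node 3 gets 5, best alternative 0. No profitable deviation — NE.
(ARC, ARC, LRU): Node 1 gets 3.2, best alternative 1.1; Node 2 gets 2.8, best alternative 1.1; Node 3 gets 4.2, best alternative 1.4. No profitable deviation — NE.
(ARC, ARC, LFU): Node 2 can switch to LFU (3.2 → 4.1). Not NE.
(Full, LFU, LRU): Node 1 gets 2.6, best alternative 2.3; Node 2 gets 2.7, best alternative 1.7; Node 3 gets 4.1, best alternative 3.9. No profitable deviation — NE.
(Full, LFU, LFU): Node 1 can switch to ARC (1.7 → 2.2). Not NE.
(Full, ARC, LRU): Node 1 can switch to ARC (1.1 → 3.2). Not NE.
(Full, ARC, LFU): Node 1 can switch to ARC (0 → 4.5). Not NE.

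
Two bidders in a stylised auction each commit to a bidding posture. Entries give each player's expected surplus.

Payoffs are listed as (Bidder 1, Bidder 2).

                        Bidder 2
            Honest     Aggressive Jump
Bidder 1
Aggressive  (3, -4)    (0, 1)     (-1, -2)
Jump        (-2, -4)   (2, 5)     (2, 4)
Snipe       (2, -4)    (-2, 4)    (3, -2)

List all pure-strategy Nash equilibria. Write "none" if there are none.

(Jump, Aggressive)

Bidder 1 against Honest: payoffs 3, -2, 2 → best response Aggressive.
Bidder 1 against Aggressive: payoffs 0, 2, -2 → best response Jump.
Bidder 1 against Jump: payoffs -1, 2, 3 → best response Snipe.
Bidder 2 against Aggressive: payoffs -4, 1, -2 → best response Aggressive.
Bidder 2 against Jump: payoffs -4, 5, 4 → best response Aggressive.
Bidder 2 against Snipe: payoffs -4, 4, -2 → best response Aggressive.
Mutual best responses: (Jump, Aggressive).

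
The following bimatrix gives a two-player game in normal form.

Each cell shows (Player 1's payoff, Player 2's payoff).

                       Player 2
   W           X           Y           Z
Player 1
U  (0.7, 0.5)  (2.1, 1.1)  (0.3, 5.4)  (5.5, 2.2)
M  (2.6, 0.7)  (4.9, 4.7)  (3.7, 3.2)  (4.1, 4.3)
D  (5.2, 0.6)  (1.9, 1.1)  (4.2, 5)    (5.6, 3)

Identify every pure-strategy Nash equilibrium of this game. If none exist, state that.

Player 1 against W: payoffs 0.7, 2.6, 5.2 → best response D.
Player 1 against X: payoffs 2.1, 4.9, 1.9 → best response M.
Player 1 against Y: payoffs 0.3, 3.7, 4.2 → best response D.
Player 1 against Z: payoffs 5.5, 4.1, 5.6 → best response D.
Player 2 against U: payoffs 0.5, 1.1, 5.4, 2.2 → best response Y.
Player 2 against M: payoffs 0.7, 4.7, 3.2, 4.3 → best response X.
Player 2 against D: payoffs 0.6, 1.1, 5, 3 → best response Y.
Mutual best responses: (M, X); (D, Y).

The pure Nash equilibria are (M, X); (D, Y).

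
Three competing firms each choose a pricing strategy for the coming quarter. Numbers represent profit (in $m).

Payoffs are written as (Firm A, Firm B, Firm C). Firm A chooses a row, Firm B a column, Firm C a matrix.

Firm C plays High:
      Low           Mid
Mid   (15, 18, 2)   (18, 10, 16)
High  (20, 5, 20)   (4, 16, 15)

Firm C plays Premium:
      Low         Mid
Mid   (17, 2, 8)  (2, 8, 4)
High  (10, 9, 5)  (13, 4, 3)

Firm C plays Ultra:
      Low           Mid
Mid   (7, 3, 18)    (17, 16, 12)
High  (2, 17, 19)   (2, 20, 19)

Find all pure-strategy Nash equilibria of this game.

There is no pure-strategy Nash equilibrium.

For each strategy profile, look for a profitable unilateral deviation.
(Mid, Low, High): Firm A can switch to High (15 → 20). Not NE.
(Mid, Low, Premium): Firm B can switch to Mid (2 → 8). Not NE.
(Mid, Low, Ultra): Firm B can switch to Mid (3 → 16). Not NE.
(Mid, Mid, High): Firm B can switch to Low (10 → 18). Not NE.
(Mid, Mid, Premium): Firm A can switch to High (2 → 13). Not NE.
(Mid, Mid, Ultra): Firm C can switch to High (12 → 16). Not NE.
(High, Low, High): Firm B can switch to Mid (5 → 16). Not NE.
(High, Low, Premium): Firm A can switch to Mid (10 → 17). Not NE.
(The remaining 4 profiles each have a profitable deviation by the same check.)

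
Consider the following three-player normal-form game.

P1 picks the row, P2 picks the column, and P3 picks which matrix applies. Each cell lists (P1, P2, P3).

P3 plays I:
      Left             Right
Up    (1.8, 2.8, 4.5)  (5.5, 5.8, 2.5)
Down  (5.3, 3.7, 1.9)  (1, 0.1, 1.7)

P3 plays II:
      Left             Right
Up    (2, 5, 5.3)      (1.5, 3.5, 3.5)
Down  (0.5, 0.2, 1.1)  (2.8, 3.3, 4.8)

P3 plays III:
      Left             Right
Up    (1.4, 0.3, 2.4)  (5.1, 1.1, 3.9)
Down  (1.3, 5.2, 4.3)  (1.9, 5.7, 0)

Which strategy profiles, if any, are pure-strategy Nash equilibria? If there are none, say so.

The pure Nash equilibria are (Up, Left, II); (Up, Right, III); (Down, Right, II).

Check each profile: it is a Nash equilibrium iff no player can strictly gain by switching unilaterally.
(Up, Left, I): P1 can switch to Down (1.8 → 5.3). Not NE.
(Up, Left, II): P1 gets 2, best alternative 0.5; P2 gets 5, best alternative 3.5; P3 gets 5.3, best alternative 4.5. No profitable deviation — NE.
(Up, Left, III): P2 can switch to Right (0.3 → 1.1). Not NE.
(Up, Right, I): P3 can switch to II (2.5 → 3.5). Not NE.
(Up, Right, II): P1 can switch to Down (1.5 → 2.8). Not NE.
(Up, Right, III): P1 gets 5.1, best alternative 1.9; P2 gets 1.1, best alternative 0.3; P3 gets 3.9, best alternative 3.5. No profitable deviation — NE.
(Down, Left, I): P3 can switch to III (1.9 → 4.3). Not NE.
(Down, Left, II): P1 can switch to Up (0.5 → 2). Not NE.
(Down, Left, III): P1 can switch to Up (1.3 → 1.4). Not NE.
(Down, Right, I): P1 can switch to Up (1 → 5.5). Not NE.
(Down, Right, II): P1 gets 2.8, best alternative 1.5; P2 gets 3.3, best alternative 0.2; P3 gets 4.8, best alternative 1.7. No profitable deviation — NE.
(The remaining 1 profile has a profitable deviation by the same check.)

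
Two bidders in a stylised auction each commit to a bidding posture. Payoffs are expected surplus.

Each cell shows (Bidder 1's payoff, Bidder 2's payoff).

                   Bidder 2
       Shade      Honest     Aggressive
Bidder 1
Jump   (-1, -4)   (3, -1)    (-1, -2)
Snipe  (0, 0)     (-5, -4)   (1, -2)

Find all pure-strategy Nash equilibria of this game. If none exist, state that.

The pure Nash equilibria are (Jump, Honest); (Snipe, Shade).

(Jump, Shade): Bidder 1 can switch to Snipe (-1 → 0). Not NE.
(Jump, Honest): Bidder 1 gets 3, best alternative -5; Bidder 2 gets -1, best alternative -2. No profitable deviation — NE.
(Jump, Aggressive): Bidder 1 can switch to Snipe (-1 → 1). Not NE.
(Snipe, Shade): Bidder 1 gets 0, best alternative -1; Bidder 2 gets 0, best alternative -2. No profitable deviation — NE.
(Snipe, Honest): Bidder 1 can switch to Jump (-5 → 3). Not NE.
(Snipe, Aggressive): Bidder 2 can switch to Shade (-2 → 0). Not NE.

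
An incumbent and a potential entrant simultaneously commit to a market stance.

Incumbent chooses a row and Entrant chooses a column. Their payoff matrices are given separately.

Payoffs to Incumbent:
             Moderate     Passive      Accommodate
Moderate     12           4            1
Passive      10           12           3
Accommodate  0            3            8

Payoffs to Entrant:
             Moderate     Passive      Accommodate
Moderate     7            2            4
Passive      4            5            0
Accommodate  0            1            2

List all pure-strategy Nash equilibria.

Pure-strategy Nash equilibria: (Moderate, Moderate) and (Passive, Passive) and (Accommodate, Accommodate)

Incumbent against Moderate: payoffs 12, 10, 0 → best response Moderate.
Incumbent against Passive: payoffs 4, 12, 3 → best response Passive.
Incumbent against Accommodate: payoffs 1, 3, 8 → best response Accommodate.
Entrant against Moderate: payoffs 7, 2, 4 → best response Moderate.
Entrant against Passive: payoffs 4, 5, 0 → best response Passive.
Entrant against Accommodate: payoffs 0, 1, 2 → best response Accommodate.
Mutual best responses: (Moderate, Moderate); (Passive, Passive); (Accommodate, Accommodate).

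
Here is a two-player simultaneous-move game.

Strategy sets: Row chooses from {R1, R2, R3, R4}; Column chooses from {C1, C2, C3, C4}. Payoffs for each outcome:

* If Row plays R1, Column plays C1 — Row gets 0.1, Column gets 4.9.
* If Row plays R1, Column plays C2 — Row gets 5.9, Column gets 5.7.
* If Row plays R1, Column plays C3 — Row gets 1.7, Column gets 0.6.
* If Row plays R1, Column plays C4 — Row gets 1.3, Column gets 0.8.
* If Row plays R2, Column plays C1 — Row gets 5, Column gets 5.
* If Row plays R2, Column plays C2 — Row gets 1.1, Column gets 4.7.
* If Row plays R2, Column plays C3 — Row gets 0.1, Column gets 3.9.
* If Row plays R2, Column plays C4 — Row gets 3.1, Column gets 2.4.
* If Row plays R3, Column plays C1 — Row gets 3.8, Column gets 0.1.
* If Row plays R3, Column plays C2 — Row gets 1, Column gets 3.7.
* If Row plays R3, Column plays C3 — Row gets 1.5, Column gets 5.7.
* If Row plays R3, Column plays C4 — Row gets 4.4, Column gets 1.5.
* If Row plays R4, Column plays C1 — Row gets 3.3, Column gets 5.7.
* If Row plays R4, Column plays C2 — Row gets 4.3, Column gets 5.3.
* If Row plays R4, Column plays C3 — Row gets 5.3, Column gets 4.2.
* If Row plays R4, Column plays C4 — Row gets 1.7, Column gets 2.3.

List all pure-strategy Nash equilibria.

The pure Nash equilibria are (R1, C2), (R2, C1).

Row against C1: payoffs 0.1, 5, 3.8, 3.3 → best response R2.
Row against C2: payoffs 5.9, 1.1, 1, 4.3 → best response R1.
Row against C3: payoffs 1.7, 0.1, 1.5, 5.3 → best response R4.
Row against C4: payoffs 1.3, 3.1, 4.4, 1.7 → best response R3.
Column against R1: payoffs 4.9, 5.7, 0.6, 0.8 → best response C2.
Column against R2: payoffs 5, 4.7, 3.9, 2.4 → best response C1.
Column against R3: payoffs 0.1, 3.7, 5.7, 1.5 → best response C3.
Column against R4: payoffs 5.7, 5.3, 4.2, 2.3 → best response C1.
Mutual best responses: (R1, C2); (R2, C1).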